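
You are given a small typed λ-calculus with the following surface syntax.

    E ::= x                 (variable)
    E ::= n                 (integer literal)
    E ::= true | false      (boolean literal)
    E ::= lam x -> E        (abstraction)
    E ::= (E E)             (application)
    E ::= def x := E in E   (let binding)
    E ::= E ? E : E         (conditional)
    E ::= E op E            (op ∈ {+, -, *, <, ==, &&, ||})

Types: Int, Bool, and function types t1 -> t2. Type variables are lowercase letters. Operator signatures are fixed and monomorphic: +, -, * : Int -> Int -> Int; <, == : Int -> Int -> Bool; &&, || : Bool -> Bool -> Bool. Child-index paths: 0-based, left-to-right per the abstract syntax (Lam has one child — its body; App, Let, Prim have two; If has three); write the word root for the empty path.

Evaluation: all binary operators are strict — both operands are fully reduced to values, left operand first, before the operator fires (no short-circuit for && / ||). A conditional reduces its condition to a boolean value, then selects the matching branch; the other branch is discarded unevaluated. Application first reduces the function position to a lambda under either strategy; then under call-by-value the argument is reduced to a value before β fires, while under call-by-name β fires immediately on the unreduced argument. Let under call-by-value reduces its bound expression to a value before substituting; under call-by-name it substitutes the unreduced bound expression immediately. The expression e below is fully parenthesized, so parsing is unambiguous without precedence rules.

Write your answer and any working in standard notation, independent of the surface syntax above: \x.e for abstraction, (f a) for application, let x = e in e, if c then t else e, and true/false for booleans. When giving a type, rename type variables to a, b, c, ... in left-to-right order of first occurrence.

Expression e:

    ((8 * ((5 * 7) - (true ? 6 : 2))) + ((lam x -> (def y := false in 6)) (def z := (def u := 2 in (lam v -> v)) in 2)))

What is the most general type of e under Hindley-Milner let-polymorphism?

Working:
  unify Int ~ Int
  unify Int ~ Int
  unify Int ~ Int
  unify Int ~ Int
  unify Bool ~ Bool
  unify Int ~ Int
  unify Int ~ Int
  unify Int ~ Int
  unify Int ~ Int
let y : Bool
\x._ : a -> Int
let u : Int
v : b
\v._ : b -> b
let z : forall. b -> b
  unify a -> Int ~ Int -> c
  unify a ~ Int
  unify Int ~ c
_ _ : Int
  unify Int ~ Int

Answer: Int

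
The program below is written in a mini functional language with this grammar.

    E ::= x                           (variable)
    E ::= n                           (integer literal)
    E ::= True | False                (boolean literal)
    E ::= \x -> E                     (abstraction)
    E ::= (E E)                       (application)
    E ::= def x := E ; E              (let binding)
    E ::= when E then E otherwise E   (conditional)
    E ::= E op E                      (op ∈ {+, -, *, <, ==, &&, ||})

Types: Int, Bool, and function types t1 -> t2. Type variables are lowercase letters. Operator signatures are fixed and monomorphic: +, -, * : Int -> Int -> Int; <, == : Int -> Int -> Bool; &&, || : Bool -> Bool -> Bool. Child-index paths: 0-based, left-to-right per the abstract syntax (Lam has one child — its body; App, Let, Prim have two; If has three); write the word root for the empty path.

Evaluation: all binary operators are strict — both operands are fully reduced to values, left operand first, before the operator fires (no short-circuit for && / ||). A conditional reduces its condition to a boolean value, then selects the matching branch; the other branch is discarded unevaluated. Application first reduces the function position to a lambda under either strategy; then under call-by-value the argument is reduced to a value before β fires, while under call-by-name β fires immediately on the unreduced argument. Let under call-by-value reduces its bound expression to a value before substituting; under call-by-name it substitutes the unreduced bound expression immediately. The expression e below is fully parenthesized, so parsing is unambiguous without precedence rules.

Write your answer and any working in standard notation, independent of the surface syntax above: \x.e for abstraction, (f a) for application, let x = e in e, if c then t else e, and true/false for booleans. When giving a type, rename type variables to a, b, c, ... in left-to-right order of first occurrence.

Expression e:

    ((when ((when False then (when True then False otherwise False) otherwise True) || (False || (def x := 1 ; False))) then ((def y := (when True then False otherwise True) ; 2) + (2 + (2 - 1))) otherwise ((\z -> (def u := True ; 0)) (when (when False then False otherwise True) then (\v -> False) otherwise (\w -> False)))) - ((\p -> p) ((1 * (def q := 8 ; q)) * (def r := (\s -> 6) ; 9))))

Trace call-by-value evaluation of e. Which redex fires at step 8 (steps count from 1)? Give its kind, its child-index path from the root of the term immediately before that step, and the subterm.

Trace:
step 0: ((if ((if false then (if true then false else false) else true) || (false || (let x = 1 in false))) then ((let y = (if true then false else true) in 2) + (2 + (2 - 1))) else ((\z.(let u = true in 0)) (if (if false then false else true) then (\v.false) else (\w.false)))) - ((\p.p) ((1 * (let q = 8 in q)) * (let r = (\s.6) in 9))))
step 1: [if@0.0.0] ((if (true || (false || (let x = 1 in false))) then ((let y = (if true then false else true) in 2) + (2 + (2 - 1))) else ((\z.(let u = true in 0)) (if (if false then false else true) then (\v.false) else (\w.false)))) - ((\p.p) ((1 * (let q = 8 in q)) * (let r = (\s.6) in 9))))
step 2: [let@0.0.1.1] ((if (true || (false || false)) then ((let y = (if true then false else true) in 2) + (2 + (2 - 1))) else ((\z.(let u = true in 0)) (if (if false then false else true) then (\v.false) else (\w.false)))) - ((\p.p) ((1 * (let q = 8 in q)) * (let r = (\s.6) in 9))))
step 3: [delta@0.0.1] ((if (true || false) then ((let y = (if true then false else true) in 2) + (2 + (2 - 1))) else ((\z.(let u = true in 0)) (if (if false then false else true) then (\v.false) else (\w.false)))) - ((\p.p) ((1 * (let q = 8 in q)) * (let r = (\s.6) in 9))))
step 4: [delta@0.0] ((if true then ((let y = (if true then false else true) in 2) + (2 + (2 - 1))) else ((\z.(let u = true in 0)) (if (if false then false else true) then (\v.false) else (\w.false)))) - ((\p.p) ((1 * (let q = 8 in q)) * (let r = (\s.6) in 9))))
step 5: [if@0] (((let y = (if true then false else true) in 2) + (2 + (2 - 1))) - ((\p.p) ((1 * (let q = 8 in q)) * (let r = (\s.6) in 9))))
step 6: [if@0.0.0] (((let y = false in 2) + (2 + (2 - 1))) - ((\p.p) ((1 * (let q = 8 in q)) * (let r = (\s.6) in 9))))
step 7: [let@0.0] ((2 + (2 + (2 - 1))) - ((\p.p) ((1 * (let q = 8 in q)) * (let r = (\s.6) in 9))))
step 8: [delta@0.1.1] ((2 + (2 + 1)) - ((\p.p) ((1 * (let q = 8 in q)) * (let r = (\s.6) in 9))))

Answer: delta at 0.1.1 : (2 - 1)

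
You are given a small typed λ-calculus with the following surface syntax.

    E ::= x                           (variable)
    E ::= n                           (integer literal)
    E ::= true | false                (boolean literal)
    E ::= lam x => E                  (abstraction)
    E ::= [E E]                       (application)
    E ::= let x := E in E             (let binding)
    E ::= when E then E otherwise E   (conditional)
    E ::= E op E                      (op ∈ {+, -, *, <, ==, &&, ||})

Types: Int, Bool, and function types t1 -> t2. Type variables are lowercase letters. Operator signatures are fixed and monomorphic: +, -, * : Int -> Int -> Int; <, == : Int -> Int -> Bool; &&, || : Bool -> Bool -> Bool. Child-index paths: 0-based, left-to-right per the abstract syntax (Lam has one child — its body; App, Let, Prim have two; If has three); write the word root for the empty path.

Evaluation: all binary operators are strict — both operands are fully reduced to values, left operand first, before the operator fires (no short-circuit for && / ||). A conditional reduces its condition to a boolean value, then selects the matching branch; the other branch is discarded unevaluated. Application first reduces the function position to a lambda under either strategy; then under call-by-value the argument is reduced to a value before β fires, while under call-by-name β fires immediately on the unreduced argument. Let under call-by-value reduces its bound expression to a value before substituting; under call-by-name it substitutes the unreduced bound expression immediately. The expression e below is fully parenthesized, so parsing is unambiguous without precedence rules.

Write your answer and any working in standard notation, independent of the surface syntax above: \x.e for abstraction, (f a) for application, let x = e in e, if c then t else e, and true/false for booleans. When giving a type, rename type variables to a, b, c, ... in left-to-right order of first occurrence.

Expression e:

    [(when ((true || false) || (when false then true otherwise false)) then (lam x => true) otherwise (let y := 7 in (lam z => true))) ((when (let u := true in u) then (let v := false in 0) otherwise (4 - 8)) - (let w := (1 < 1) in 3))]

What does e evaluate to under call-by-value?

Answer: true

Trace:
step 0: ((if ((true || false) || (if false then true else false)) then (\x.true) else (let y = 7 in (\z.true))) ((if (let u = true in u) then (let v = false in 0) else (4 - 8)) - (let w = (1 < 1) in 3)))
step 1: [delta@0.0.0] ((if (true || (if false then true else false)) then (\x.true) else (let y = 7 in (\z.true))) ((if (let u = true in u) then (let v = false in 0) else (4 - 8)) - (let w = (1 < 1) in 3)))
step 2: [if@0.0.1] ((if (true || false) then (\x.true) else (let y = 7 in (\z.true))) ((if (let u = true in u) then (let v = false in 0) else (4 - 8)) - (let w = (1 < 1) in 3)))
step 3: [delta@0.0] ((if true then (\x.true) else (let y = 7 in (\z.true))) ((if (let u = true in u) then (let v = false in 0) else (4 - 8)) - (let w = (1 < 1) in 3)))
step 4: [if@0] ((\x.true) ((if (let u = true in u) then (let v = false in 0) else (4 - 8)) - (let w = (1 < 1) in 3)))
step 5: [let@1.0.0] ((\x.true) ((if true then (let v = false in 0) else (4 - 8)) - (let w = (1 < 1) in 3)))
step 6: [if@1.0] ((\x.true) ((let v = false in 0) - (let w = (1 < 1) in 3)))
step 7: [let@1.0] ((\x.true) (0 - (let w = (1 < 1) in 3)))
step 8: [delta@1.1.0] ((\x.true) (0 - (let w = false in 3)))
step 9: [let@1.1] ((\x.true) (0 - 3))
step 10: [delta@1] ((\x.true) -3)
step 11: [beta@root] true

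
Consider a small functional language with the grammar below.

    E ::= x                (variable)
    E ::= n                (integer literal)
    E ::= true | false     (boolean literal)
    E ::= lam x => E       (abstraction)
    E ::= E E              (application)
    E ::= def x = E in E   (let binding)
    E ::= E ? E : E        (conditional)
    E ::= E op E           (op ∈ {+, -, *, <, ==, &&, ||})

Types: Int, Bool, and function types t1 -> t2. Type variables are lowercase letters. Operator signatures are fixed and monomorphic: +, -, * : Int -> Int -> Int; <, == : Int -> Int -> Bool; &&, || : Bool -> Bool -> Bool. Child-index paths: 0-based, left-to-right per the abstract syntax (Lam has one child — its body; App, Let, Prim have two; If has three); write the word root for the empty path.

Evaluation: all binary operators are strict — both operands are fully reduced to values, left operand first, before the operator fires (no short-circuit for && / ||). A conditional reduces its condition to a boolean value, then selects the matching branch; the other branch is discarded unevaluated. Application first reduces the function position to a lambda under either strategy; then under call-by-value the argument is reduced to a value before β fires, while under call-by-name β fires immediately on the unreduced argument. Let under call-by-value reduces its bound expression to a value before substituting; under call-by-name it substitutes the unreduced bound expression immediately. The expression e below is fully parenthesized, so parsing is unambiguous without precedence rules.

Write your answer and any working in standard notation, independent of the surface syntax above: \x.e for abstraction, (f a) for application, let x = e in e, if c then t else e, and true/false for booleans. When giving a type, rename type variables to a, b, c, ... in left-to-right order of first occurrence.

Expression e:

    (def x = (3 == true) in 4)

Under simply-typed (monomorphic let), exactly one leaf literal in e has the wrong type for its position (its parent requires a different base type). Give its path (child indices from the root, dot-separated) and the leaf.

Trace:
  unify Int ~ Int
  unify Bool ~ Int
  FAIL: mismatch Bool ~ Int

Answer: 0.1 : true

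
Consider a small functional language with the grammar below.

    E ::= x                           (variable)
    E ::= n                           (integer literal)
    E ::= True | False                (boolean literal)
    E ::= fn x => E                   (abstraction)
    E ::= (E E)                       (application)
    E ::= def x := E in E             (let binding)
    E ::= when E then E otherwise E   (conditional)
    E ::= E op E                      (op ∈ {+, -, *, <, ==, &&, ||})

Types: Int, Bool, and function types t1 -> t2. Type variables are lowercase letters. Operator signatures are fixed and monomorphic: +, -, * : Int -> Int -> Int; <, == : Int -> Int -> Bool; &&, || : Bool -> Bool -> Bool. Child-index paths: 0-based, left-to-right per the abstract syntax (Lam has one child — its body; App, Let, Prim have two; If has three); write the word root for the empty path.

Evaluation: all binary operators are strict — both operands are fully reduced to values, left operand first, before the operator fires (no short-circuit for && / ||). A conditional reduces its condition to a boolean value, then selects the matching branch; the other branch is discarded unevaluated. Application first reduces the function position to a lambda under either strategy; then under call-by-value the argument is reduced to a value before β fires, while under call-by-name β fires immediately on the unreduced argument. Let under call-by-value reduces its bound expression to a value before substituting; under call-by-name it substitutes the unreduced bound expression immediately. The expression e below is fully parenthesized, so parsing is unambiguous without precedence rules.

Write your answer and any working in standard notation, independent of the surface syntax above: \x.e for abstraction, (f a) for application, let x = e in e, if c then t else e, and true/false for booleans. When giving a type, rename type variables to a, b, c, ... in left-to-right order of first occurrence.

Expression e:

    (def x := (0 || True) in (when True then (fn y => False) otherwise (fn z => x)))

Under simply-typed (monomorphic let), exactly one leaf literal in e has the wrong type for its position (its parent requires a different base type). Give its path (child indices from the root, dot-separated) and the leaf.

Trace:
  unify Int ~ Bool
  FAIL: mismatch Int ~ Bool

Answer: 0.0 : 0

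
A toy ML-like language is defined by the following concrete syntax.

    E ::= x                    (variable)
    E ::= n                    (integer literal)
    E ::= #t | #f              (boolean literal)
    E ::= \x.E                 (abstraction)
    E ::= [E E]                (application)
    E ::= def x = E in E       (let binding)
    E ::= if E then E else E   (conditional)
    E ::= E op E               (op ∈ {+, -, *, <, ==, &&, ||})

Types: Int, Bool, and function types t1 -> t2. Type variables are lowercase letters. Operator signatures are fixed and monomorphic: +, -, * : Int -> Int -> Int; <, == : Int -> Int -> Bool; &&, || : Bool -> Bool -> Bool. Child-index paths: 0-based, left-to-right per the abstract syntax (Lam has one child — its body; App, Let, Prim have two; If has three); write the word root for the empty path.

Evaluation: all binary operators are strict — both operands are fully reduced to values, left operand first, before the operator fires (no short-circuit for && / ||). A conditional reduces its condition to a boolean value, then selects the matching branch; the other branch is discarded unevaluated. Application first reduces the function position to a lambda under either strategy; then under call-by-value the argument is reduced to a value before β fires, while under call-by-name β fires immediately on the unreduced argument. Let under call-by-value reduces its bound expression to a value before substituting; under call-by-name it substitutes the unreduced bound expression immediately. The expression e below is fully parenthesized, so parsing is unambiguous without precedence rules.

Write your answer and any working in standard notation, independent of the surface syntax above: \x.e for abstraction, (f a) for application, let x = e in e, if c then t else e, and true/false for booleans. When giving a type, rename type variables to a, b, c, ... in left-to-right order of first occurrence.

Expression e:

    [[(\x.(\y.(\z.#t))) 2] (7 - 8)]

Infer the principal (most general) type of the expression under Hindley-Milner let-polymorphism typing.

Trace:
\z._ : c -> Bool
\y._ : b -> c -> Bool
\x._ : a -> b -> c -> Bool
  unify a -> b -> c -> Bool ~ Int -> d
  unify a ~ Int
  unify b -> c -> Bool ~ d
_ _ : b -> c -> Bool
  unify Int ~ Int
  unify Int ~ Int
  unify b -> c -> Bool ~ Int -> e
  unify b ~ Int
  unify c -> Bool ~ e
_ _ : c -> Bool

Answer: a -> Bool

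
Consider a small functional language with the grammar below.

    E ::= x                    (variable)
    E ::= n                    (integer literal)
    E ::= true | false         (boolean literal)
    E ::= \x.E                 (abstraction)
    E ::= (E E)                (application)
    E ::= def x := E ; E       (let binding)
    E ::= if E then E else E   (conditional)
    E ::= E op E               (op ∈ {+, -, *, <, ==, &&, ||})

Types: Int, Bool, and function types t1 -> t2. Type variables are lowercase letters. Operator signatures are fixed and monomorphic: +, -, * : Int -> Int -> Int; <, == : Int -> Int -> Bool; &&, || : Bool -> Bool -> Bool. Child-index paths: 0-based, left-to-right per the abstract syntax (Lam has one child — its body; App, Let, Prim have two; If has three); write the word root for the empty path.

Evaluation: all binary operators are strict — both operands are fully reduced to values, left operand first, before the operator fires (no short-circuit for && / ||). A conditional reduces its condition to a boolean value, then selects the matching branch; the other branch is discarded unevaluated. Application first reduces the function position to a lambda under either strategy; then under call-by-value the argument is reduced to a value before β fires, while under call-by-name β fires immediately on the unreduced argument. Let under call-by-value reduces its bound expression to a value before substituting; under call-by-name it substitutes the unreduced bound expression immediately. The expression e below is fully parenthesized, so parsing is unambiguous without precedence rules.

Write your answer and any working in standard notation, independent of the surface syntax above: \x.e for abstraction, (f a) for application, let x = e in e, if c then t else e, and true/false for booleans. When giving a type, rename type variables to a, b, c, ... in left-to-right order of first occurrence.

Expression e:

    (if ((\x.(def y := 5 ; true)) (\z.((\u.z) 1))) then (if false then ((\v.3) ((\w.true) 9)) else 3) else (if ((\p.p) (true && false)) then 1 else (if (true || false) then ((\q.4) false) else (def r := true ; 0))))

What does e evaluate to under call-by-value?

Answer: 3

Trace:
step 0: (if ((\x.(let y = 5 in true)) (\z.((\u.z) 1))) then (if false then ((\v.3) ((\w.true) 9)) else 3) else (if ((\p.p) (true && false)) then 1 else (if (true || false) then ((\q.4) false) else (let r = true in 0))))
step 1: [beta@0] (if (let y = 5 in true) then (if false then ((\v.3) ((\w.true) 9)) else 3) else (if ((\p.p) (true && false)) then 1 else (if (true || false) then ((\q.4) false) else (let r = true in 0))))
step 2: [let@0] (if true then (if false then ((\v.3) ((\w.true) 9)) else 3) else (if ((\p.p) (true && false)) then 1 else (if (true || false) then ((\q.4) false) else (let r = true in 0))))
step 3: [if@root] (if false then ((\v.3) ((\w.true) 9)) else 3)
step 4: [if@root] 3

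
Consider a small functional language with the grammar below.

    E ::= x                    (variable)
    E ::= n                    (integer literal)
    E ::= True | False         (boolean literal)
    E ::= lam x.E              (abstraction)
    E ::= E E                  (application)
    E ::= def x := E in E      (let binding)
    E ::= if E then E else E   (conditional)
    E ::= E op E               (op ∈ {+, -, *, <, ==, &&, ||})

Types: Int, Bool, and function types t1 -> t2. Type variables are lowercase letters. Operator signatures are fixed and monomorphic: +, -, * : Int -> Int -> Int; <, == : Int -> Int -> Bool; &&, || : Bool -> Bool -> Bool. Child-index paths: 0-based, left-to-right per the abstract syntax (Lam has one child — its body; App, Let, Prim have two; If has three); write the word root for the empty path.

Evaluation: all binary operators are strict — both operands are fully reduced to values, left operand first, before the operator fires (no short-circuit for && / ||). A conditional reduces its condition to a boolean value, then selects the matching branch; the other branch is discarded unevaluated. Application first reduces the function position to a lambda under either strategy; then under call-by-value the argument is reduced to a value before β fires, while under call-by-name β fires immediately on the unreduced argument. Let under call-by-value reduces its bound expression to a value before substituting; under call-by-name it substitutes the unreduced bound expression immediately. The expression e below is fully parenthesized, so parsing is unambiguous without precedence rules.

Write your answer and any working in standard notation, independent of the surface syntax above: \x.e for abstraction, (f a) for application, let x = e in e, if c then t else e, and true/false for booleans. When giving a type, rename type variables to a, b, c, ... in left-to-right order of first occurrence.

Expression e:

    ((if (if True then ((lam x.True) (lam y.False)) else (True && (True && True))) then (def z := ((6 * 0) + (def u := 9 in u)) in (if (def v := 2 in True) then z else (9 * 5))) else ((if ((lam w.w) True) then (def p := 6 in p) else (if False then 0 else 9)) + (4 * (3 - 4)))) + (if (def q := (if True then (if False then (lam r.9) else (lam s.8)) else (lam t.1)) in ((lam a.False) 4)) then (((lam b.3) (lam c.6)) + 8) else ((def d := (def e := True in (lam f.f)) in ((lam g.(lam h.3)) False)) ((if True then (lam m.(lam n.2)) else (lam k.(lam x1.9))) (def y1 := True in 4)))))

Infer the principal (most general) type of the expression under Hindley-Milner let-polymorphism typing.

Answer: Int

Trace:
  unify Bool ~ Bool
\x._ : a -> Bool
\y._ : b -> Bool
  unify a -> Bool ~ (b -> Bool) -> c
  unify a ~ b -> Bool
  unify Bool ~ c
_ _ : Bool
  unify Bool ~ Bool
  unify Bool ~ Bool
  unify Bool ~ Bool
  unify Bool ~ Bool
  unify Bool ~ Bool
  unify Bool ~ Bool
  unify Int ~ Int
  unify Int ~ Int
  unify Int ~ Int
let u : Int
u : Int
  unify Int ~ Int
let z : Int
let v : Int
  unify Bool ~ Bool
z : Int
  unify Int ~ Int
  unify Int ~ Int
  unify Int ~ Int
w : d
\w._ : d -> d
  unify d -> d ~ Bool -> e
  unify d ~ Bool
  unify Bool ~ e
_ _ : Bool
  unify Bool ~ Bool
let p : Int
p : Int
  unify Bool ~ Bool
  unify Int ~ Int
  unify Int ~ Int
  unify Int ~ Int
  unify Int ~ Int
  unify Int ~ Int
  unify Int ~ Int
  unify Int ~ Int
  unify Int ~ Int
  unify Int ~ Int
  unify Int ~ Int
  unify Bool ~ Bool
  unify Bool ~ Bool
\r._ : f -> Int
\s._ : g -> Int
  unify f -> Int ~ g -> Int
  unify f ~ g
  unify Int ~ Int
\t._ : h -> Int
  unify g -> Int ~ h -> Int
  unify g ~ h
  unify Int ~ Int
let q : forall. h -> Int
\a._ : i -> Bool
  unify i -> Bool ~ Int -> j
  unify i ~ Int
  unify Bool ~ j
_ _ : Bool
  unify Bool ~ Bool
\b._ : k -> Int
\c._ : l -> Int
  unify k -> Int ~ (l -> Int) -> m
  unify k ~ l -> Int
  unify Int ~ m
_ _ : Int
  unify Int ~ Int
  unify Int ~ Int
let e : Bool
f : n
\f._ : n -> n
let d : forall. n -> n
\h._ : p -> Int
\g._ : o -> p -> Int
  unify o -> p -> Int ~ Bool -> q
  unify o ~ Bool
  unify p -> Int ~ q
_ _ : p -> Int
  unify Bool ~ Bool
\n._ : s -> Int
\m._ : r -> s -> Int
\x1._ : u -> Int
\k._ : t -> u -> Int
  unify r -> s -> Int ~ t -> u -> Int
  unify r ~ t
  unify s -> Int ~ u -> Int
  unify s ~ u
  unify Int ~ Int
let y1 : Bool
  unify t -> u -> Int ~ Int -> v
  unify t ~ Int
  unify u -> Int ~ v
_ _ : u -> Int
  unify p -> Int ~ (u -> Int) -> w
  unify p ~ u -> Int
  unify Int ~ w
_ _ : Int
  unify Int ~ Int
  unify Int ~ Int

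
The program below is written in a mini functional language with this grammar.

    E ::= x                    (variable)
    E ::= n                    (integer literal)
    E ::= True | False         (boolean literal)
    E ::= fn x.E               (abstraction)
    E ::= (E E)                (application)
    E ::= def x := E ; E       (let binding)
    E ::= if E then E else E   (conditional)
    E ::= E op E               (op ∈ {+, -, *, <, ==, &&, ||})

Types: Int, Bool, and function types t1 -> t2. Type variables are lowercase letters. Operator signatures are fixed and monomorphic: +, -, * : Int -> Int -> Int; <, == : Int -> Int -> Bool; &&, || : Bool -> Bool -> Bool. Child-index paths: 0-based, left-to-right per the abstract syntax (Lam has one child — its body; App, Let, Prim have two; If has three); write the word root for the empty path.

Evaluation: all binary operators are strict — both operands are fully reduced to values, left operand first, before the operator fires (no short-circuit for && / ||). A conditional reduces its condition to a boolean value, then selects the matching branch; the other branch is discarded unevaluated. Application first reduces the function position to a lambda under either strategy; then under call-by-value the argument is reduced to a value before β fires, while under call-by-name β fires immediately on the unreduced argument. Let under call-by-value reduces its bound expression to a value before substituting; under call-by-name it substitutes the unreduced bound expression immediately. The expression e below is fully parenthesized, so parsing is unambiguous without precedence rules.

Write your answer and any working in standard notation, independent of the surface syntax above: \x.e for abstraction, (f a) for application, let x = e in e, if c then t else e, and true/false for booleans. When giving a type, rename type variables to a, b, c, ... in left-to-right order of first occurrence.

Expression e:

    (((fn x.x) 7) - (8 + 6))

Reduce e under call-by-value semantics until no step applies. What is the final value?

Answer: -7

Working:
step 0: (((\x.x) 7) - (8 + 6))
step 1: [beta@0] (7 - (8 + 6))
step 2: [delta@1] (7 - 14)
step 3: [delta@root] -7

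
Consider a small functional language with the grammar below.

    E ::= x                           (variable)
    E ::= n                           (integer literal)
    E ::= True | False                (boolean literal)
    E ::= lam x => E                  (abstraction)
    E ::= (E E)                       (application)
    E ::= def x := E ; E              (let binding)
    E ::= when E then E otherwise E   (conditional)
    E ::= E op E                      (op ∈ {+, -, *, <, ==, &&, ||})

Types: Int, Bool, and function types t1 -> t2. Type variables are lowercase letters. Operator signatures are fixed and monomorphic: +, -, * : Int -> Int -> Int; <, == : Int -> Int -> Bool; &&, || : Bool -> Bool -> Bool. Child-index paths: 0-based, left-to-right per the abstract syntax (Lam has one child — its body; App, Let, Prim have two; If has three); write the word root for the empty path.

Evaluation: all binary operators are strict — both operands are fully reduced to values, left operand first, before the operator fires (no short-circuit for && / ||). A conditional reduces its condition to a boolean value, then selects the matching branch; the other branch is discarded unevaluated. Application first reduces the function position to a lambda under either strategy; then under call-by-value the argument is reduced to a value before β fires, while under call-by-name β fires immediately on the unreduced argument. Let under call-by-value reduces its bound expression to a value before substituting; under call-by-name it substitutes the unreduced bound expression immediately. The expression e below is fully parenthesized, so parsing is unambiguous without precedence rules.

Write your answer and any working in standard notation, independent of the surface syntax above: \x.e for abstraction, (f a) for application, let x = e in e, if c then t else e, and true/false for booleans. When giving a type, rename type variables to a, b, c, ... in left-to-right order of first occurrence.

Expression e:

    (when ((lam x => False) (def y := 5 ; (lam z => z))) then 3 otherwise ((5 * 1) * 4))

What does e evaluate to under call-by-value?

Answer: 20

Trace:
step 0: (if ((\x.false) (let y = 5 in (\z.z))) then 3 else ((5 * 1) * 4))
step 1: [let@0.1] (if ((\x.false) (\z.z)) then 3 else ((5 * 1) * 4))
step 2: [beta@0] (if false then 3 else ((5 * 1) * 4))
step 3: [if@root] ((5 * 1) * 4)
step 4: [delta@0] (5 * 4)
step 5: [delta@root] 20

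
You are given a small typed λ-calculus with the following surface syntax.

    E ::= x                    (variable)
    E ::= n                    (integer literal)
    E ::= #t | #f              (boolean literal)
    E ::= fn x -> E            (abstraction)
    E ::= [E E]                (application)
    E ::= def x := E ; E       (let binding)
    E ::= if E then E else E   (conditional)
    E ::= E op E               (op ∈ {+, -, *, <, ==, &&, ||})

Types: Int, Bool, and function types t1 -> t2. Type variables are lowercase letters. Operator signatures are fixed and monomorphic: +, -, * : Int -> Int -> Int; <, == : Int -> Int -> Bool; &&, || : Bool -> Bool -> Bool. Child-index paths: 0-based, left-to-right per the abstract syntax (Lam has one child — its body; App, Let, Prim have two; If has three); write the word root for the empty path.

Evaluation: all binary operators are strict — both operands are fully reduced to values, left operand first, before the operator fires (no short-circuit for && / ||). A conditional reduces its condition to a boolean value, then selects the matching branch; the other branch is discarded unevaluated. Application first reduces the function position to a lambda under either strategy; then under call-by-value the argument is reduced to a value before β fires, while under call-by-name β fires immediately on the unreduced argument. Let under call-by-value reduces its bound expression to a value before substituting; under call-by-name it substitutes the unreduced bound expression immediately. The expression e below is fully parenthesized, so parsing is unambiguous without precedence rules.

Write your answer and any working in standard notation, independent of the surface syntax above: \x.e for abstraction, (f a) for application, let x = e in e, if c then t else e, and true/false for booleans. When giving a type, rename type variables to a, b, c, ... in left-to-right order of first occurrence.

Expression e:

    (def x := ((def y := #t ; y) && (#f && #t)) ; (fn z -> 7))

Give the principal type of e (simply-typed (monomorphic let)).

Working:
let y : Bool
y : Bool
  unify Bool ~ Bool
  unify Bool ~ Bool
  unify Bool ~ Bool
  unify Bool ~ Bool
let x : Bool
\z._ : a -> Int

Answer: a -> Int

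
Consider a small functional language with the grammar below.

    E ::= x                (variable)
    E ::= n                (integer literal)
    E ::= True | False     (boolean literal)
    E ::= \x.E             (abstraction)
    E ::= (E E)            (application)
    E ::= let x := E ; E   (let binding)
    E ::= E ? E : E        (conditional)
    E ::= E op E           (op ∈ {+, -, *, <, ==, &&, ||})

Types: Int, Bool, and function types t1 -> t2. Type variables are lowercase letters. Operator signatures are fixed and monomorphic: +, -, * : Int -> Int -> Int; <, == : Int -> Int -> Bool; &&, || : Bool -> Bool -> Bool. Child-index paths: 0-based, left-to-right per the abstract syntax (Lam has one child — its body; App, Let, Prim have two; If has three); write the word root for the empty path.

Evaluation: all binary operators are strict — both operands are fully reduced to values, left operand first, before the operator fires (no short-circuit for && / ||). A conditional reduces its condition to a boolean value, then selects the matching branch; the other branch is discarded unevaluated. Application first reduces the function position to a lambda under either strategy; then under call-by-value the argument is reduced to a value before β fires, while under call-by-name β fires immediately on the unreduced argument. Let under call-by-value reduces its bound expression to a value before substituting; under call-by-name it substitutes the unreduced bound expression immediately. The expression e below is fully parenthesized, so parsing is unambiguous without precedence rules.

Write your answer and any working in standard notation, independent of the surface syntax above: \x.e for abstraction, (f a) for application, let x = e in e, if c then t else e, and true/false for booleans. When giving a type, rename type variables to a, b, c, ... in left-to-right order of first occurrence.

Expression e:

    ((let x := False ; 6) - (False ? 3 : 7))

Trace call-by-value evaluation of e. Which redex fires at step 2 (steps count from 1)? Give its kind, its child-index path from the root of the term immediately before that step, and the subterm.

Answer: if at 1 : (if false then 3 else 7)

Trace:
step 0: ((let x = false in 6) - (if false then 3 else 7))
step 1: [let@0] (6 - (if false then 3 else 7))
step 2: [if@1] (6 - 7)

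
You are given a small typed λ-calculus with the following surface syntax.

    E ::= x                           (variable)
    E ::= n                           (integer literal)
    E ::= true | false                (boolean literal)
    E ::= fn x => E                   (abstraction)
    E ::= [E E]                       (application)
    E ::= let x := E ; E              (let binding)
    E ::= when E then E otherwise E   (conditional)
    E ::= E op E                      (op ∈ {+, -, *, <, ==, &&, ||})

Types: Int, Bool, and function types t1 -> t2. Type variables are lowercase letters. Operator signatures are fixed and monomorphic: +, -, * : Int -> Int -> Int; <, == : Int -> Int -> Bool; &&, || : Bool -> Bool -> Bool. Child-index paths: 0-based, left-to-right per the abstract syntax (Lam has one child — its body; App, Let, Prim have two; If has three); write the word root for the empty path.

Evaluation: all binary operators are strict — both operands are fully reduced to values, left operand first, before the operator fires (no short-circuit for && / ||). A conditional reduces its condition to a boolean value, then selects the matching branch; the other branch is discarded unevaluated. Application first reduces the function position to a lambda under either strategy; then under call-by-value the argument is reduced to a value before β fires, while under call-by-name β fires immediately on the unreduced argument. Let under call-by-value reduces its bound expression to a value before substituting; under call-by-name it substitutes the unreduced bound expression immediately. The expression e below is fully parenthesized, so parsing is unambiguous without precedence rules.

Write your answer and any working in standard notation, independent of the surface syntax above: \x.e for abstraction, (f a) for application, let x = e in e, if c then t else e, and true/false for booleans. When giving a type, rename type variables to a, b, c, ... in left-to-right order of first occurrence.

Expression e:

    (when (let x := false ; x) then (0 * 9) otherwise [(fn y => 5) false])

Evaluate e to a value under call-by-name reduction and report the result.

Answer: 5

Trace:
step 0: (if (let x = false in x) then (0 * 9) else ((\y.5) false))
step 1: [let@0] (if false then (0 * 9) else ((\y.5) false))
step 2: [if@root] ((\y.5) false)
step 3: [beta@root] 5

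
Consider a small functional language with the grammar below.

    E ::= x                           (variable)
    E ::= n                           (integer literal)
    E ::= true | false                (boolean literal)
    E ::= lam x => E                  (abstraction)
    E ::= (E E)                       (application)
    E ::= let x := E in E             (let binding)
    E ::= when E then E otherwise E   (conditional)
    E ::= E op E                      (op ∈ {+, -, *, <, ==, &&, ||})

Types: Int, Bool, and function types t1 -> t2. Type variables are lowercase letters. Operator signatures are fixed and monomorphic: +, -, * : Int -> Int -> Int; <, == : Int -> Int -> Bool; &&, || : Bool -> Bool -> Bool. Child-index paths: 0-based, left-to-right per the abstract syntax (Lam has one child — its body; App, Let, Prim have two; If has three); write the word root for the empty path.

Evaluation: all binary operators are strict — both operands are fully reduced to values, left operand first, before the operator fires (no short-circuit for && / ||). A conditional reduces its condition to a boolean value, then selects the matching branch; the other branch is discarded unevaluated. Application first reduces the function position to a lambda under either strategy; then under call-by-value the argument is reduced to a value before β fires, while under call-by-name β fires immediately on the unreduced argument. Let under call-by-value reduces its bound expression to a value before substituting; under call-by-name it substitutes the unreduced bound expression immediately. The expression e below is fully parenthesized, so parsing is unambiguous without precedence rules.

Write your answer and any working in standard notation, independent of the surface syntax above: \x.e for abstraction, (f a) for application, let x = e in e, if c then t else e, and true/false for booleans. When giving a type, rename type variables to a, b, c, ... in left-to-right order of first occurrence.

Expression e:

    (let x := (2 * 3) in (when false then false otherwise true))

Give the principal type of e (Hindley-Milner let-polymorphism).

Answer: Bool

Working:
  unify Int ~ Int
  unify Int ~ Int
let x : Int
  unify Bool ~ Bool
  unify Bool ~ Bool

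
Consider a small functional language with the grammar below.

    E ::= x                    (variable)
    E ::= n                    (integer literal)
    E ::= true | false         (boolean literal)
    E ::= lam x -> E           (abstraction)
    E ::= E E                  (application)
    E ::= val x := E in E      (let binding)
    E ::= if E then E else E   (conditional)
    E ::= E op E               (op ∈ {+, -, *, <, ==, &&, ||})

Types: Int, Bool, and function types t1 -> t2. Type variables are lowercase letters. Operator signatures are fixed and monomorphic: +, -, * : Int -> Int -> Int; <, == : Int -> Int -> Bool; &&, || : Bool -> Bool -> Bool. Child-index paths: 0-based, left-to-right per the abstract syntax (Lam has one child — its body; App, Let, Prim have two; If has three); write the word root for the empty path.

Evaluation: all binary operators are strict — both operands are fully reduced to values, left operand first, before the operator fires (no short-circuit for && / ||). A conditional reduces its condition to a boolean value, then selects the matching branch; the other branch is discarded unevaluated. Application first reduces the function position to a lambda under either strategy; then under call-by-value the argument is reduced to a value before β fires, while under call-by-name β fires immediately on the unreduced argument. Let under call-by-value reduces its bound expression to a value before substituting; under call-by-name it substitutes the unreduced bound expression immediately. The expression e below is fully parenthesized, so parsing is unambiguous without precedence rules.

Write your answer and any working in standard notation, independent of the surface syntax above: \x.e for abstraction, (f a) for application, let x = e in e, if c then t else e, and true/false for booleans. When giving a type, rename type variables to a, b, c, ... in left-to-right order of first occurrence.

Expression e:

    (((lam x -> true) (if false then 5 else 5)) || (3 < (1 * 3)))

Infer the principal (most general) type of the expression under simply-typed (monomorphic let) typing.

Derivation:
\x._ : a -> Bool
  unify Bool ~ Bool
  unify Int ~ Int
  unify a -> Bool ~ Int -> b
  unify a ~ Int
  unify Bool ~ b
_ _ : Bool
  unify Bool ~ Bool
  unify Int ~ Int
  unify Int ~ Int
  unify Int ~ Int
  unify Int ~ Int
  unify Bool ~ Bool

Answer: Bool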